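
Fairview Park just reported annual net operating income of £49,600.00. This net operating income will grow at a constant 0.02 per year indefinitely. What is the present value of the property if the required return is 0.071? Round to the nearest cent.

D₁ = D₀ × (1 + g) = £49,600.00 × 1.02 = £50,592.0000
Growing perpetuity: P = D₁ / (r − g) = £50,592.0000 / (0.071 − 0.02) = £992,000.00

£992000.00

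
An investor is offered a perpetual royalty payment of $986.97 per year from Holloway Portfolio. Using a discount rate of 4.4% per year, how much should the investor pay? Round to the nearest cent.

Level perpetuity: PV = C / r = $986.97 / 0.044 = $22,431.14

$22431.14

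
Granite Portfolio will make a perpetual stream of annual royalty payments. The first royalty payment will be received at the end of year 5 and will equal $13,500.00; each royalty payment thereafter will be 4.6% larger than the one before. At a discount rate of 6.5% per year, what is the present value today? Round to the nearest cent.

$552308.51

Value at end of year 4: C₁ / (r − g) = $13,500.00 / (0.065 − 0.046) = $710,526.3158
Discount to today: PV = $710,526.3158 / (1 + 0.065)^4 = $710,526.3158 / 1.286466 = $552,308.51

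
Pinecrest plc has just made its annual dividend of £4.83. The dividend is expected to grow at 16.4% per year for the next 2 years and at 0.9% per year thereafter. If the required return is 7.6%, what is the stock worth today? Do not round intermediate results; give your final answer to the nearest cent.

D_1 = 5.62212
D_2 = 6.54415
Terminal value at year 2: TV = D_2×(1+g_2)/(r−g_2) = 6.60305/0.067 = 98.55291
P_0 = D_1/(1+r)^1 + D_2/(1+r)^2 + TV/(1+r)^2
    = 5.22502 + 5.65234 + 85.12261 = 95.99997

£96.00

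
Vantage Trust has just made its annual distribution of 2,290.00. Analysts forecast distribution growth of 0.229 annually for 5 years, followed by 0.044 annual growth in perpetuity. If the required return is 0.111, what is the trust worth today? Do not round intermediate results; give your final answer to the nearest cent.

D_1 = 2814.41000
D_2 = 3458.90989
D_3 = 4251.00025
D_4 = 5224.47931
D_5 = 6420.88508
Terminal value at year 5: TV = D_5×(1+g_2)/(r−g_2) = 6703.40402/0.067 = 100050.80626
P_0 = D_1/(1+r)^1 + D_2/(1+r)^2 + D_3/(1+r)^3 + D_4/(1+r)^4 + D_5/(1+r)^5 + TV/(1+r)^5
    = 2533.22232 + 2802.27744 + 3099.90907 + 3429.15233 + 3793.36473 + 59108.54895 = 74766.47484

74766.47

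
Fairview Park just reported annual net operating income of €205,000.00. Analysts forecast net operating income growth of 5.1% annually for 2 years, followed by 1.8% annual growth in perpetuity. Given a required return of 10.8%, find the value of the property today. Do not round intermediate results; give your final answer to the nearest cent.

D_1 = 215455.00000
D_2 = 226443.20500
Terminal value at year 2: TV = D_2×(1+g_2)/(r−g_2) = 230519.18269/0.09 = 2561324.25211
P_0 = D_1/(1+r)^1 + D_2/(1+r)^2 + TV/(1+r)^2
    = 194453.97112 + 184450.47260 + 2086339.79013 = 2465244.23385

€2465244.23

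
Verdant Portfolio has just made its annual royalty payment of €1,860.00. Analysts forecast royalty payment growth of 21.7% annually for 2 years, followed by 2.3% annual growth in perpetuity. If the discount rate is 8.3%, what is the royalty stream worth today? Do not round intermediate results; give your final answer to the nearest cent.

D_1 = 2263.62000
D_2 = 2754.82554
Terminal value at year 2: TV = D_2×(1+g_2)/(r−g_2) = 2818.18653/0.06 = 46969.77546
P_0 = D_1/(1+r)^1 + D_2/(1+r)^2 + TV/(1+r)^2
    = 2090.13850 + 2348.75213 + 40046.22386 = 44485.11450

€44485.11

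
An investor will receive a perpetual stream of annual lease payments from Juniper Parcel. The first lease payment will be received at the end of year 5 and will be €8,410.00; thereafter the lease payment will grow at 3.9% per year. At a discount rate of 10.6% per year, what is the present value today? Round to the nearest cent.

€83888.16

Value at end of year 4: C₁ / (r − g) = €8,410.00 / (0.106 − 0.039) = €125,522.3881
Discount to today: PV = €125,522.3881 / (1 + 0.106)^4 = €125,522.3881 / 1.496306 = €83,888.16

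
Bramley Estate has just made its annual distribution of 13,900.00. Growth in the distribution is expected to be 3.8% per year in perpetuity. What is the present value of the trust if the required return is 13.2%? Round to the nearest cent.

153491.49

D₁ = D₀ × (1 + g) = 13,900.00 × 1.038 = 14,428.2000
Growing perpetuity: P = D₁ / (r − g) = 14,428.2000 / (0.132 − 0.038) = 153,491.49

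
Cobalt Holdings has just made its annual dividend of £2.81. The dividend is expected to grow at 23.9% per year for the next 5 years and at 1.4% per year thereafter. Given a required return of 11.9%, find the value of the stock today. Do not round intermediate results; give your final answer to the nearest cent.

£64.43

D_1 = 3.48159
D_2 = 4.31369
D_3 = 5.34466
D_4 = 6.62204
D_5 = 8.20470
Terminal value at year 5: TV = D_5×(1+g_2)/(r−g_2) = 8.31957/0.105 = 79.23399
P_0 = D_1/(1+r)^1 + D_2/(1+r)^2 + D_3/(1+r)^3 + D_4/(1+r)^4 + D_5/(1+r)^5 + TV/(1+r)^5
    = 3.11134 + 3.44500 + 3.81443 + 4.22349 + 4.67641 + 45.16074 = 64.43141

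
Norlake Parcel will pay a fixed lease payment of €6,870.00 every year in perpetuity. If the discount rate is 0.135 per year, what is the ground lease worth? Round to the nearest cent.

€50888.89

Level perpetuity: PV = C / r = €6,870.00 / 0.135 = €50,888.89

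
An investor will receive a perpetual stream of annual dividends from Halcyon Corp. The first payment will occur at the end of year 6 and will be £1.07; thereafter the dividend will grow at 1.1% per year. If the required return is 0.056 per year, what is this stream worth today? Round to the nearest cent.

Value at end of year 5: C₁ / (r − g) = £1.07 / (0.056 − 0.011) = £23.7778
Discount to today: PV = £23.7778 / (1 + 0.056)^5 = £23.7778 / 1.313166 = £18.11

£18.11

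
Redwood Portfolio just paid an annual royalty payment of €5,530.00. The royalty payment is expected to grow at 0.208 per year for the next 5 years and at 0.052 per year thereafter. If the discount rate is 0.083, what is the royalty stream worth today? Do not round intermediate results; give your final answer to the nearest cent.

D_1 = 6680.24000
D_2 = 8069.72992
D_3 = 9748.23374
D_4 = 11775.86636
D_5 = 14225.24657
Terminal value at year 5: TV = D_5×(1+g_2)/(r−g_2) = 14964.95939/0.031 = 482740.62538
P_0 = D_1/(1+r)^1 + D_2/(1+r)^2 + D_3/(1+r)^3 + D_4/(1+r)^4 + D_5/(1+r)^5 + TV/(1+r)^5
    = 6168.27331 + 6880.21622 + 7674.33166 + 8560.10402 + 9548.11233 + 324019.81192 = 362850.84946

€362850.85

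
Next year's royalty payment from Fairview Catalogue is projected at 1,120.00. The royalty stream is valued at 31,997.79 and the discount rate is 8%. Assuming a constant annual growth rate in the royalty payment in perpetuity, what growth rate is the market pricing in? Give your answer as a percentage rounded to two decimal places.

4.50%

P = D₁/(r−g) ⇒ g = r − D₁/P = 0.08 − 1,120.00/31,997.79 = 0.044998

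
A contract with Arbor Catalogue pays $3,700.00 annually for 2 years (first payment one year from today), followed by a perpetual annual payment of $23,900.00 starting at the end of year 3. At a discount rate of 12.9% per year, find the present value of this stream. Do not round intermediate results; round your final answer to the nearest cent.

PV of 2-year annuity: $3,700.00 × [1 − (1+0.129)^−2] / 0.129 = 6180.01461
Perpetuity value at year 2: $23,900.00 / 0.129 = 185271.31783
PV of perpetuity: 185271.31783 / (1+0.129)^2 = 145351.76401
Total PV = 6180.01461 + 145351.76401 = 151531.77862

$151531.78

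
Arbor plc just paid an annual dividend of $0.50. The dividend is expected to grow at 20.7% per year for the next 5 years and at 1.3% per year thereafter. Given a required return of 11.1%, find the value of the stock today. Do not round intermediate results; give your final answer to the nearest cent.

D_1 = 0.60350
D_2 = 0.72842
D_3 = 0.87921
D_4 = 1.06120
D_5 = 1.28087
Terminal value at year 5: TV = D_5×(1+g_2)/(r−g_2) = 1.29753/0.098 = 13.24005
P_0 = D_1/(1+r)^1 + D_2/(1+r)^2 + D_3/(1+r)^3 + D_4/(1+r)^4 + D_5/(1+r)^5 + TV/(1+r)^5
    = 0.54320 + 0.59014 + 0.64114 + 0.69653 + 0.75672 + 7.82203 = 11.04977

$11.05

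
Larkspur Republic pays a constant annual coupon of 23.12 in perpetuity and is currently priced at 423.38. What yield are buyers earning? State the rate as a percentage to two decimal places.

P = C/r ⇒ r = C/P = 23.12/423.38 = 0.054608

5.46%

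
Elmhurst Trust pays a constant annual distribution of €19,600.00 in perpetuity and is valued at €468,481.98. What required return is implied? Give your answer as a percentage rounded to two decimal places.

4.18%

P = C/r ⇒ r = C/P = €19,600.00/€468,481.98 = 0.041837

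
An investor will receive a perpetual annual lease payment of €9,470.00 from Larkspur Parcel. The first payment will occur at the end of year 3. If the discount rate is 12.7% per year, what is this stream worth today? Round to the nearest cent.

Value at end of year 2: C / r = €9,470.00 / 0.127 = €74,566.9291
Discount to today: PV = €74,566.9291 / (1 + 0.127)^2 = €74,566.9291 / 1.270129 = €58,708.15

€58708.15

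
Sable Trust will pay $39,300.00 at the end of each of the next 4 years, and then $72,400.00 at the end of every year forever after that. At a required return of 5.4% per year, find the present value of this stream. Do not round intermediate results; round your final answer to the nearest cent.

PV of 4-year annuity: $39,300.00 × [1 − (1+0.054)^−4] / 0.054 = 138070.69083
Perpetuity value at year 4: $72,400.00 / 0.054 = 1340740.74074
PV of perpetuity: 1340740.74074 / (1+0.054)^4 = 1086381.50369
Total PV = 138070.69083 + 1086381.50369 = 1224452.19452

$1224452.19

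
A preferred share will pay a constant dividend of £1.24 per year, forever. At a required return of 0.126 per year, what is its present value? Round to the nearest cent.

£9.84

Level perpetuity: PV = C / r = £1.24 / 0.126 = £9.84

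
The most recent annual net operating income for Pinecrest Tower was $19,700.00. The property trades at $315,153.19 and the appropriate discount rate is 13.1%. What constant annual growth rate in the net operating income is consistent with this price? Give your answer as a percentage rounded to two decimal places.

6.45%

P = D₀(1+g)/(r−g) ⇒ P(r−g) = D₀(1+g) ⇒ g(P+D₀) = P·r − D₀
g = (P·r − D₀)/(P + D₀) = ($315,153.19×0.131 − $19,700.00) / ($315,153.19 + $19,700.00) = 0.064461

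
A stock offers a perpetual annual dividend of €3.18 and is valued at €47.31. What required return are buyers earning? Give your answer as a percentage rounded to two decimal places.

P = C/r ⇒ r = C/P = €3.18/€47.31 = 0.067216

6.72%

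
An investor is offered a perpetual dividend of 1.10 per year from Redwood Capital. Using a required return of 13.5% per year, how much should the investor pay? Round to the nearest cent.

Level perpetuity: PV = C / r = 1.10 / 0.135 = 8.15

8.15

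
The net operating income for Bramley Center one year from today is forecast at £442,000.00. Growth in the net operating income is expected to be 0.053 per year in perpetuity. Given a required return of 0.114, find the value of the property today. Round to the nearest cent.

Growing perpetuity: P = D₁ / (r − g) = £442,000.0000 / (0.114 − 0.053) = £7,245,901.64

£7245901.64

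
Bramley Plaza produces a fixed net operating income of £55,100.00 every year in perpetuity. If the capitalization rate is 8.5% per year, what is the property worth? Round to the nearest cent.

£648235.29

Level perpetuity: PV = C / r = £55,100.00 / 0.085 = £648,235.29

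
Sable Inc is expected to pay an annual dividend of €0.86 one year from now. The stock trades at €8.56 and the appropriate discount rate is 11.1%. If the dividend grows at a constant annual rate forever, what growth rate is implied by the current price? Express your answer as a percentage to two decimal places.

1.05%

P = D₁/(r−g) ⇒ g = r − D₁/P = 0.111 − €0.86/€8.56 = 0.010533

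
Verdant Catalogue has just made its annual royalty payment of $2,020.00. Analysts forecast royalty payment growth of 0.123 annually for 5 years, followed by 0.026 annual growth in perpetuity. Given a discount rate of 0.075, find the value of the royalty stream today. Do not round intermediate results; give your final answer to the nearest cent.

$64157.22

D_1 = 2268.46000
D_2 = 2547.48058
D_3 = 2860.82069
D_4 = 3212.70164
D_5 = 3607.86394
Terminal value at year 5: TV = D_5×(1+g_2)/(r−g_2) = 3701.66840/0.049 = 75544.25306
P_0 = D_1/(1+r)^1 + D_2/(1+r)^2 + D_3/(1+r)^3 + D_4/(1+r)^4 + D_5/(1+r)^5 + TV/(1+r)^5
    = 2110.19535 + 2204.41802 + 2302.84785 + 2405.67269 + 2513.08877 + 52621.00159 = 64157.22428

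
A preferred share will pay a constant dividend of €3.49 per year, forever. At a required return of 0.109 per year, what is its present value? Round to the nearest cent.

Level perpetuity: PV = C / r = €3.49 / 0.109 = €32.02

€32.02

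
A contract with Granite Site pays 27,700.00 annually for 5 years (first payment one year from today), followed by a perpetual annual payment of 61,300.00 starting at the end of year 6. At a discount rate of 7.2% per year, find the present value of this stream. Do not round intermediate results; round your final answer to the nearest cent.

714356.87

PV of 5-year annuity: 27,700.00 × [1 − (1+0.072)^−5] / 0.072 = 112969.84877
Perpetuity value at year 5: 61,300.00 / 0.072 = 851388.88889
PV of perpetuity: 851388.88889 / (1+0.072)^5 = 601387.02139
Total PV = 112969.84877 + 601387.02139 = 714356.87016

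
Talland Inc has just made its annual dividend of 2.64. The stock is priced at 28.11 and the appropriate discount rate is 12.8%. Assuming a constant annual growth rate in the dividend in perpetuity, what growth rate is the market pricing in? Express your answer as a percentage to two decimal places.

3.12%

P = D₀(1+g)/(r−g) ⇒ P(r−g) = D₀(1+g) ⇒ g(P+D₀) = P·r − D₀
g = (P·r − D₀)/(P + D₀) = (28.11×0.128 − 2.64) / (28.11 + 2.64) = 0.031157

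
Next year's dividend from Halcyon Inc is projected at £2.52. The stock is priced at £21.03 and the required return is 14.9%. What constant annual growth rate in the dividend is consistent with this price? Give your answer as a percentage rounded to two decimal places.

P = D₁/(r−g) ⇒ g = r − D₁/P = 0.149 − £2.52/£21.03 = 0.029171

2.92%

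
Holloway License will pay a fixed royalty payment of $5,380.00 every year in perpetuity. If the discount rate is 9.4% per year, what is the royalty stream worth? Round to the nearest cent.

$57234.04

Level perpetuity: PV = C / r = $5,380.00 / 0.094 = $57,234.04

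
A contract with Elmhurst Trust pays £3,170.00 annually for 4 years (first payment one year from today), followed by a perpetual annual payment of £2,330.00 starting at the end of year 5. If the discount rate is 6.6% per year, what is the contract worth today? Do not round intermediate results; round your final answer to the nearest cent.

£38174.17

PV of 4-year annuity: £3,170.00 × [1 − (1+0.066)^−4] / 0.066 = 10835.13646
Perpetuity value at year 4: £2,330.00 / 0.066 = 35303.03030
PV of perpetuity: 35303.03030 / (1+0.066)^4 = 27339.03410
Total PV = 10835.13646 + 27339.03410 = 38174.17056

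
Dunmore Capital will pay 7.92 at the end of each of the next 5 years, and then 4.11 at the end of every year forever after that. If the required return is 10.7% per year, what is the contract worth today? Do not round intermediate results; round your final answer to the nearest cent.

52.60

PV of 5-year annuity: 7.92 × [1 − (1+0.107)^−5] / 0.107 = 29.49376
Perpetuity value at year 5: 4.11 / 0.107 = 38.41121
PV of perpetuity: 38.41121 / (1+0.107)^5 = 23.10574
Total PV = 29.49376 + 23.10574 = 52.59950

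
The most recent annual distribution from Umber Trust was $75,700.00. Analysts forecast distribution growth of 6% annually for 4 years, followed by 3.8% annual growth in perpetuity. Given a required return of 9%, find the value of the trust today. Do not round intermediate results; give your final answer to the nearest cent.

D_1 = 80242.00000
D_2 = 85056.52000
D_3 = 90159.91120
D_4 = 95569.50587
Terminal value at year 4: TV = D_4×(1+g_2)/(r−g_2) = 99201.14710/0.052 = 1907714.36721
P_0 = D_1/(1+r)^1 + D_2/(1+r)^2 + D_3/(1+r)^3 + D_4/(1+r)^4 + TV/(1+r)^4
    = 73616.51376 + 71590.37118 + 69619.99399 + 67703.84737 + 1351472.95325 = 1634003.67955

$1634003.68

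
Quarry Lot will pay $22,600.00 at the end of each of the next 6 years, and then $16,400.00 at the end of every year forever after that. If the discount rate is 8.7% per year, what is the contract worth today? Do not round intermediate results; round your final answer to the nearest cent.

PV of 6-year annuity: $22,600.00 × [1 − (1+0.087)^−6] / 0.087 = 102295.00435
Perpetuity value at year 6: $16,400.00 / 0.087 = 188505.74713
PV of perpetuity: 188505.74713 / (1+0.087)^6 = 114273.97406
Total PV = 102295.00435 + 114273.97406 = 216568.97841

$216568.98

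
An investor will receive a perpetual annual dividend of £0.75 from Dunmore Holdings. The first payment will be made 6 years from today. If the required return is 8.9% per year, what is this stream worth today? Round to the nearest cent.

Value at end of year 5: C / r = £0.75 / 0.089 = £8.4270
Discount to today: PV = £8.4270 / (1 + 0.089)^5 = £8.4270 / 1.531579 = £5.50

£5.50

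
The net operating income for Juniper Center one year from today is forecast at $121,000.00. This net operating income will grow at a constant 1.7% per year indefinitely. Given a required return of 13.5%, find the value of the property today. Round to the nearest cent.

$1025423.73

Growing perpetuity: P = D₁ / (r − g) = $121,000.0000 / (0.135 − 0.017) = $1,025,423.73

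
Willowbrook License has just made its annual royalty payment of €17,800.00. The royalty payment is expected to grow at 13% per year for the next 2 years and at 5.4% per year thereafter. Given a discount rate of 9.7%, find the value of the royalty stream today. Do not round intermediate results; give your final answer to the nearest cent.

D_1 = 20114.00000
D_2 = 22728.82000
Terminal value at year 2: TV = D_2×(1+g_2)/(r−g_2) = 23956.17628/0.043 = 557120.37860
P_0 = D_1/(1+r)^1 + D_2/(1+r)^2 + TV/(1+r)^2
    = 18335.46035 + 18887.02843 + 462951.81323 = 500174.30201

€500174.30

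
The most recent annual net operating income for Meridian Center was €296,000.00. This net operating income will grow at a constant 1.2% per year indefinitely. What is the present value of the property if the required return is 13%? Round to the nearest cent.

D₁ = D₀ × (1 + g) = €296,000.00 × 1.012 = €299,552.0000
Growing perpetuity: P = D₁ / (r − g) = €299,552.0000 / (0.13 − 0.012) = €2,538,576.27

€2538576.27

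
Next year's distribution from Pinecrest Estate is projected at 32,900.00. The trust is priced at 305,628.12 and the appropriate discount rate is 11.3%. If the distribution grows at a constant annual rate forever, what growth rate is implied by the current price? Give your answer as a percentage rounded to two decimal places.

0.54%

P = D₁/(r−g) ⇒ g = r − D₁/P = 0.113 − 32,900.00/305,628.12 = 0.005353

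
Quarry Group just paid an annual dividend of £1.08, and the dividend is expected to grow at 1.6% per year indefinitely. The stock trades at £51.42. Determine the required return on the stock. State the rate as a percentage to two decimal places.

D₁ = £1.08 × 1.016 = £1.0973
P = D₁/(r − g) ⇒ r = D₁/P + g = £1.0973/£51.42 + 0.016 = 0.021340 + 0.016 = 0.037340

3.73%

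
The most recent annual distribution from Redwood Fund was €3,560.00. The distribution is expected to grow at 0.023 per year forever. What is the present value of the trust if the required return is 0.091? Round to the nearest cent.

€53557.06

D₁ = D₀ × (1 + g) = €3,560.00 × 1.023 = €3,641.8800
Growing perpetuity: P = D₁ / (r − g) = €3,641.8800 / (0.091 − 0.023) = €53,557.06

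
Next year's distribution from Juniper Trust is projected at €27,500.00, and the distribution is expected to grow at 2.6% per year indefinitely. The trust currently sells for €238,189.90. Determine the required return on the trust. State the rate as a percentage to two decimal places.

14.15%

P = D₁/(r − g) ⇒ r = D₁/P + g = €27,500.0000/€238,189.90 + 0.026 = 0.115454 + 0.026 = 0.141454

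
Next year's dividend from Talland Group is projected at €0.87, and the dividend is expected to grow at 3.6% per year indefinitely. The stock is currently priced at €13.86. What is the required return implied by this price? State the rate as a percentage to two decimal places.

P = D₁/(r − g) ⇒ r = D₁/P + g = €0.8700/€13.86 + 0.036 = 0.062771 + 0.036 = 0.098771

9.88%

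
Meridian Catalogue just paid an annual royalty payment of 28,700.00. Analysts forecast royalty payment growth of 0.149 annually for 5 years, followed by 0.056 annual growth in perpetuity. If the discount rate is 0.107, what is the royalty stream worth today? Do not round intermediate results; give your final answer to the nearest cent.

D_1 = 32976.30000
D_2 = 37889.76870
D_3 = 43535.34424
D_4 = 50022.11053
D_5 = 57475.40500
Terminal value at year 5: TV = D_5×(1+g_2)/(r−g_2) = 60694.02768/0.051 = 1190078.97404
P_0 = D_1/(1+r)^1 + D_2/(1+r)^2 + D_3/(1+r)^3 + D_4/(1+r)^4 + D_5/(1+r)^5 + TV/(1+r)^5
    = 29788.88889 + 30919.09064 + 32092.17266 + 33309.76187 + 34573.54687 + 715875.79412 = 876559.25505

876559.26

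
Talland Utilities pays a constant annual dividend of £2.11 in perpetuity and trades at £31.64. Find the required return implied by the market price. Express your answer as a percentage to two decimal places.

6.67%

P = C/r ⇒ r = C/P = £2.11/£31.64 = 0.066688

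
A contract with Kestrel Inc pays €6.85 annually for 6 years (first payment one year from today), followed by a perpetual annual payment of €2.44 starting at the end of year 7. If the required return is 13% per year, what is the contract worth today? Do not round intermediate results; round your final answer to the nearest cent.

PV of 6-year annuity: €6.85 × [1 − (1+0.13)^−6] / 0.13 = 27.38322
Perpetuity value at year 6: €2.44 / 0.13 = 18.76923
PV of perpetuity: 18.76923 / (1+0.13)^6 = 9.01521
Total PV = 27.38322 + 9.01521 = 36.39843

€36.40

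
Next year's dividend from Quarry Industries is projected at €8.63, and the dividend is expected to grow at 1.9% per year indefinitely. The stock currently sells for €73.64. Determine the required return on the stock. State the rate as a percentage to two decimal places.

13.62%

P = D₁/(r − g) ⇒ r = D₁/P + g = €8.6300/€73.64 + 0.019 = 0.117192 + 0.019 = 0.136192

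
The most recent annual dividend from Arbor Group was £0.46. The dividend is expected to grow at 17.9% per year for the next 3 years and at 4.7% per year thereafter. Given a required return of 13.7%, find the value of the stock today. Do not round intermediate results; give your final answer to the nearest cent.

£7.45

D_1 = 0.54234
D_2 = 0.63942
D_3 = 0.75387
Terminal value at year 3: TV = D_3×(1+g_2)/(r−g_2) = 0.78931/0.09 = 8.77008
P_0 = D_1/(1+r)^1 + D_2/(1+r)^2 + D_3/(1+r)^3 + TV/(1+r)^3
    = 0.47699 + 0.49461 + 0.51288 + 5.96653 = 7.45102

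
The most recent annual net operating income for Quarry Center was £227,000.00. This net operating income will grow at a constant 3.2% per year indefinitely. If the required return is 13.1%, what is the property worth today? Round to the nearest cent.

D₁ = D₀ × (1 + g) = £227,000.00 × 1.032 = £234,264.0000
Growing perpetuity: P = D₁ / (r − g) = £234,264.0000 / (0.131 − 0.032) = £2,366,303.03

£2366303.03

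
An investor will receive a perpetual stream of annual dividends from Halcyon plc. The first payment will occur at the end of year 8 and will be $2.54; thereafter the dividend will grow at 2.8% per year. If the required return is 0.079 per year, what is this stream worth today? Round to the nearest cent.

$29.25

Value at end of year 7: C₁ / (r − g) = $2.54 / (0.079 − 0.028) = $49.8039
Discount to today: PV = $49.8039 / (1 + 0.079)^7 = $49.8039 / 1.702747 = $29.25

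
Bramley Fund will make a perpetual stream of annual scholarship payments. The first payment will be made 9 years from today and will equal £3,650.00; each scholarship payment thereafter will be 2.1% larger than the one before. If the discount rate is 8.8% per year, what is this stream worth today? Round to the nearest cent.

£27745.14

Value at end of year 8: C₁ / (r − g) = £3,650.00 / (0.088 − 0.021) = £54,477.6119
Discount to today: PV = £54,477.6119 / (1 + 0.088)^8 = £54,477.6119 / 1.963501 = £27,745.14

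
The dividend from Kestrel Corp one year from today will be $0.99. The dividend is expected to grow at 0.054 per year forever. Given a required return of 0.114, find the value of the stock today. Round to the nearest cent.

Growing perpetuity: P = D₁ / (r − g) = $0.9900 / (0.114 − 0.054) = $16.50

$16.50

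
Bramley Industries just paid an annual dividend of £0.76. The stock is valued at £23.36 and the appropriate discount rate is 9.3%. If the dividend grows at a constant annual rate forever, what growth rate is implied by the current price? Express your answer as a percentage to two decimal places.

5.86%

P = D₀(1+g)/(r−g) ⇒ P(r−g) = D₀(1+g) ⇒ g(P+D₀) = P·r − D₀
g = (P·r − D₀)/(P + D₀) = (£23.36×0.093 − £0.76) / (£23.36 + £0.76) = 0.058561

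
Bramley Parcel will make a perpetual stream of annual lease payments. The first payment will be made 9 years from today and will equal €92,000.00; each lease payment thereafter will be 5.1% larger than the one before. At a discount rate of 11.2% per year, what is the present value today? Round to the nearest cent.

Value at end of year 8: C₁ / (r − g) = €92,000.00 / (0.112 − 0.051) = €1,508,196.7213
Discount to today: PV = €1,508,196.7213 / (1 + 0.112)^8 = €1,508,196.7213 / 2.337967 = €645,089.09

€645089.09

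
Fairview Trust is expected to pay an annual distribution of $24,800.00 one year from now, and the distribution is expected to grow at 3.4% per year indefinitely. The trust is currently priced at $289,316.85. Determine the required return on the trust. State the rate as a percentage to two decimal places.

11.97%

P = D₁/(r − g) ⇒ r = D₁/P + g = $24,800.0000/$289,316.85 + 0.034 = 0.085719 + 0.034 = 0.119719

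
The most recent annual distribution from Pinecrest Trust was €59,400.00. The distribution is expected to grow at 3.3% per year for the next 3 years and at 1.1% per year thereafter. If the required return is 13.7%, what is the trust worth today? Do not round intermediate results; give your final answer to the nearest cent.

€504969.36

D_1 = 61360.20000
D_2 = 63385.08660
D_3 = 65476.79446
Terminal value at year 3: TV = D_3×(1+g_2)/(r−g_2) = 66197.03920/0.126 = 525373.32696
P_0 = D_1/(1+r)^1 + D_2/(1+r)^2 + D_3/(1+r)^3 + TV/(1+r)^3
    = 53966.75462 + 49030.48155 + 44545.72334 + 357426.39919 = 504969.35870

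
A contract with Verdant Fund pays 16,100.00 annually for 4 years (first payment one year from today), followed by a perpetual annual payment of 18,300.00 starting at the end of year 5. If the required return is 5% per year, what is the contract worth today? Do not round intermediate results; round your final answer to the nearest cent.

358198.91

PV of 4-year annuity: 16,100.00 × [1 − (1+0.05)^−4] / 0.05 = 57089.80312
Perpetuity value at year 4: 18,300.00 / 0.05 = 366000.00000
PV of perpetuity: 366000.00000 / (1+0.05)^4 = 301109.10577
Total PV = 57089.80312 + 301109.10577 = 358198.90889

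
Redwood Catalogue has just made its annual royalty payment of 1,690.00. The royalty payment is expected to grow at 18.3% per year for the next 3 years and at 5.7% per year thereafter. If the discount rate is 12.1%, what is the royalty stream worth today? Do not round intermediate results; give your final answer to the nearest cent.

38455.20

D_1 = 1999.27000
D_2 = 2365.13641
D_3 = 2797.95637
Terminal value at year 3: TV = D_3×(1+g_2)/(r−g_2) = 2957.43989/0.064 = 46209.99822
P_0 = D_1/(1+r)^1 + D_2/(1+r)^2 + D_3/(1+r)^3 + TV/(1+r)^3
    = 1783.47012 + 1882.10985 + 1986.20514 + 32803.41921 = 38455.20432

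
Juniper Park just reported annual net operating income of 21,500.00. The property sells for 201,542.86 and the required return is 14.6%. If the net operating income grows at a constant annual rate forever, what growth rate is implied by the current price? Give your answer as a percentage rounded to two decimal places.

P = D₀(1+g)/(r−g) ⇒ P(r−g) = D₀(1+g) ⇒ g(P+D₀) = P·r − D₀
g = (P·r − D₀)/(P + D₀) = (201,542.86×0.146 − 21,500.00) / (201,542.86 + 21,500.00) = 0.035532

3.55%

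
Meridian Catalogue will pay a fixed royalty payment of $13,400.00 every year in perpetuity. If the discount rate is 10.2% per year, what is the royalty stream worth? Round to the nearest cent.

$131372.55

Level perpetuity: PV = C / r = $13,400.00 / 0.102 = $131,372.55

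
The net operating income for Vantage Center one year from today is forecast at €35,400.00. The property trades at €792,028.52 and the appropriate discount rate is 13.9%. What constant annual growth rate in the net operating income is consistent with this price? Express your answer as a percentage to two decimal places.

9.43%

P = D₁/(r−g) ⇒ g = r − D₁/P = 0.139 − €35,400.00/€792,028.52 = 0.094305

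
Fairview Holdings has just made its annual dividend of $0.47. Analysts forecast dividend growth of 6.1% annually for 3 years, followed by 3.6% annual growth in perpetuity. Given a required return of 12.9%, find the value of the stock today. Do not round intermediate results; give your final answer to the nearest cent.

$5.59

D_1 = 0.49867
D_2 = 0.52909
D_3 = 0.56136
Terminal value at year 3: TV = D_3×(1+g_2)/(r−g_2) = 0.58157/0.093 = 6.25347
P_0 = D_1/(1+r)^1 + D_2/(1+r)^2 + D_3/(1+r)^3 + TV/(1+r)^3
    = 0.44169 + 0.41509 + 0.39009 + 4.34549 = 5.59236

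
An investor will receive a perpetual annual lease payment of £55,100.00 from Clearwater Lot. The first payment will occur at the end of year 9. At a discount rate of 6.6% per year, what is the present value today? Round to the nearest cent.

Value at end of year 8: C / r = £55,100.00 / 0.066 = £834,848.4848
Discount to today: PV = £834,848.4848 / (1 + 0.066)^8 = £834,848.4848 / 1.667468 = £500,668.22

£500668.22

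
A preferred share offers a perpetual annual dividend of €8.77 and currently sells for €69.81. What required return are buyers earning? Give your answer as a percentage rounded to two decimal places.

12.56%

P = C/r ⇒ r = C/P = €8.77/€69.81 = 0.125627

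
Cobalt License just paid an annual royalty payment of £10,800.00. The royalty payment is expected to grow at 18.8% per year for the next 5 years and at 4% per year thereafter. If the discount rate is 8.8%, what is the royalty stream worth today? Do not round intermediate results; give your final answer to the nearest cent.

D_1 = 12830.40000
D_2 = 15242.51520
D_3 = 18108.10806
D_4 = 21512.43237
D_5 = 25556.76966
Terminal value at year 5: TV = D_5×(1+g_2)/(r−g_2) = 26579.04044/0.048 = 553730.00927
P_0 = D_1/(1+r)^1 + D_2/(1+r)^2 + D_3/(1+r)^3 + D_4/(1+r)^4 + D_5/(1+r)^5 + TV/(1+r)^5
    = 11792.64706 + 12876.53006 + 14060.03466 + 15352.31726 + 16763.37583 + 363206.47634 = 434051.38121

£434051.38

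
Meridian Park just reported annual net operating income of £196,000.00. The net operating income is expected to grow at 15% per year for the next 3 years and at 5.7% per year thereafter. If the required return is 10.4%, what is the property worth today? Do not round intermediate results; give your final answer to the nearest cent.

£5620556.29

D_1 = 225400.00000
D_2 = 259210.00000
D_3 = 298091.50000
Terminal value at year 3: TV = D_3×(1+g_2)/(r−g_2) = 315082.71550/0.047 = 6703887.56383
P_0 = D_1/(1+r)^1 + D_2/(1+r)^2 + D_3/(1+r)^3 + TV/(1+r)^3
    = 204166.66667 + 212673.61111 + 221535.01157 + 4982181.00497 = 5620556.29433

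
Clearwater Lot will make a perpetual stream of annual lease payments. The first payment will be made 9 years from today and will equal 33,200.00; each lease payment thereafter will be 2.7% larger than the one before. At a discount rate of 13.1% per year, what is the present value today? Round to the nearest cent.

119235.04

Value at end of year 8: C₁ / (r − g) = 33,200.00 / (0.131 − 0.027) = 319,230.7692
Discount to today: PV = 319,230.7692 / (1 + 0.131)^8 = 319,230.7692 / 2.677323 = 119,235.04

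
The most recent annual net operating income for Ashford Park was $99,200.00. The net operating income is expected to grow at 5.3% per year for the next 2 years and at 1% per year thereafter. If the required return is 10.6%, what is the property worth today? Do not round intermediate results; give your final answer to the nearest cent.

D_1 = 104457.60000
D_2 = 109993.85280
Terminal value at year 2: TV = D_2×(1+g_2)/(r−g_2) = 111093.79133/0.096 = 1157226.99300
P_0 = D_1/(1+r)^1 + D_2/(1+r)^2 + TV/(1+r)^2
    = 94446.29295 + 89920.38560 + 946037.39017 = 1130404.06872

$1130404.07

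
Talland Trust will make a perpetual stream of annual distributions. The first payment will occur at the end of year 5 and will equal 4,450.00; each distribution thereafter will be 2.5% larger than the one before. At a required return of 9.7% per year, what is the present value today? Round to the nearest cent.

42677.70

Value at end of year 4: C₁ / (r − g) = 4,450.00 / (0.097 − 0.025) = 61,805.5556
Discount to today: PV = 61,805.5556 / (1 + 0.097)^4 = 61,805.5556 / 1.448193 = 42,677.70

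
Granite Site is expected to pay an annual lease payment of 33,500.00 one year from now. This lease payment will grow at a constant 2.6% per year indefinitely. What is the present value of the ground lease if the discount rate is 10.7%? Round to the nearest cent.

413580.25

Growing perpetuity: P = D₁ / (r − g) = 33,500.0000 / (0.107 − 0.026) = 413,580.25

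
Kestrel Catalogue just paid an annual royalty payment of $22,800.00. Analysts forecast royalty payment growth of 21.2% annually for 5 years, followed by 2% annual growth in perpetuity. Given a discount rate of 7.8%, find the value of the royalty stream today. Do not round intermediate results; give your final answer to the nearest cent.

D_1 = 27633.60000
D_2 = 33491.92320
D_3 = 40592.21092
D_4 = 49197.75963
D_5 = 59627.68468
Terminal value at year 5: TV = D_5×(1+g_2)/(r−g_2) = 60820.23837/0.058 = 1048624.79946
P_0 = D_1/(1+r)^1 + D_2/(1+r)^2 + D_3/(1+r)^3 + D_4/(1+r)^4 + D_5/(1+r)^5 + TV/(1+r)^5
    = 25634.13729 + 28820.56994 + 32403.08977 + 36430.93209 + 40959.45241 + 720321.40446 = 884569.58597

$884569.59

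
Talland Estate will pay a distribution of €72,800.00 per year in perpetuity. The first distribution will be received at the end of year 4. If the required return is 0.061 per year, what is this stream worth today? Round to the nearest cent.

Value at end of year 3: C / r = €72,800.00 / 0.061 = €1,193,442.6230
Discount to today: PV = €1,193,442.6230 / (1 + 0.061)^3 = €1,193,442.6230 / 1.194390 = €999,206.83

€999206.83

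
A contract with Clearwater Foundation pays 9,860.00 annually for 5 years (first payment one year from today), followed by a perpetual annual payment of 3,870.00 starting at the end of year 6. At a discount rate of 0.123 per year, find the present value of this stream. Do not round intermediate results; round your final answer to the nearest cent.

PV of 5-year annuity: 9,860.00 × [1 − (1+0.123)^−5] / 0.123 = 35280.51680
Perpetuity value at year 5: 3,870.00 / 0.123 = 31463.41463
PV of perpetuity: 31463.41463 / (1+0.123)^5 = 17615.99070
Total PV = 35280.51680 + 17615.99070 = 52896.50750

52896.51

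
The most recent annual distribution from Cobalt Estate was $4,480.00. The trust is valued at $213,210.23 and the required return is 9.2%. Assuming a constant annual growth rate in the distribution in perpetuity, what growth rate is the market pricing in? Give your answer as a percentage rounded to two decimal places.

P = D₀(1+g)/(r−g) ⇒ P(r−g) = D₀(1+g) ⇒ g(P+D₀) = P·r − D₀
g = (P·r − D₀)/(P + D₀) = ($213,210.23×0.092 − $4,480.00) / ($213,210.23 + $4,480.00) = 0.069527

6.95%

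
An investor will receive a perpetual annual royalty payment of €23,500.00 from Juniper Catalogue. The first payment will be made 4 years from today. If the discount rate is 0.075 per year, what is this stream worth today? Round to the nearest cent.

Value at end of year 3: C / r = €23,500.00 / 0.075 = €313,333.3333
Discount to today: PV = €313,333.3333 / (1 + 0.075)^3 = €313,333.3333 / 1.242297 = €252,220.98

€252220.98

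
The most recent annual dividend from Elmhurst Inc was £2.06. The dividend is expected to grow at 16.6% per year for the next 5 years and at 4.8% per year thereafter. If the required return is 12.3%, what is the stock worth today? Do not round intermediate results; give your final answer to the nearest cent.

£46.28

D_1 = 2.40196
D_2 = 2.80069
D_3 = 3.26560
D_4 = 3.80769
D_5 = 4.43976
Terminal value at year 5: TV = D_5×(1+g_2)/(r−g_2) = 4.65287/0.075 = 62.03831
P_0 = D_1/(1+r)^1 + D_2/(1+r)^2 + D_3/(1+r)^3 + D_4/(1+r)^4 + D_5/(1+r)^5 + TV/(1+r)^5
    = 2.13888 + 2.22078 + 2.30581 + 2.39410 + 2.48577 + 34.73451 = 46.27985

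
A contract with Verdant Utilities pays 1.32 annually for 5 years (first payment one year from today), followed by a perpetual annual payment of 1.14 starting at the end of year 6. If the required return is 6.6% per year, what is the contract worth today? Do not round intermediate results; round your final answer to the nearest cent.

18.02

PV of 5-year annuity: 1.32 × [1 − (1+0.066)^−5] / 0.066 = 5.47072
Perpetuity value at year 5: 1.14 / 0.066 = 17.27273
PV of perpetuity: 17.27273 / (1+0.066)^5 = 12.54801
Total PV = 5.47072 + 12.54801 = 18.01874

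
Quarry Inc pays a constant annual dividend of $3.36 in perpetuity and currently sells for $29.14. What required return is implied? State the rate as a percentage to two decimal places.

P = C/r ⇒ r = C/P = $3.36/$29.14 = 0.115305

11.53%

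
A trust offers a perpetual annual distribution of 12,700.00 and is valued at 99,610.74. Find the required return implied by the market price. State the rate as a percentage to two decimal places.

P = C/r ⇒ r = C/P = 12,700.00/99,610.74 = 0.127496

12.75%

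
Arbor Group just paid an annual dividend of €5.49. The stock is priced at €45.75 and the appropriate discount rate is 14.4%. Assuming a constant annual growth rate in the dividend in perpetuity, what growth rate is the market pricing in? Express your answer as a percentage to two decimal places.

2.14%

P = D₀(1+g)/(r−g) ⇒ P(r−g) = D₀(1+g) ⇒ g(P+D₀) = P·r − D₀
g = (P·r − D₀)/(P + D₀) = (€45.75×0.144 − €5.49) / (€45.75 + €5.49) = 0.021429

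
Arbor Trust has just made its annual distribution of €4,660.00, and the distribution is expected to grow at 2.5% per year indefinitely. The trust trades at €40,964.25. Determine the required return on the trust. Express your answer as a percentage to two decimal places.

D₁ = €4,660.00 × 1.025 = €4,776.5000
P = D₁/(r − g) ⇒ r = D₁/P + g = €4,776.5000/€40,964.25 + 0.025 = 0.116602 + 0.025 = 0.141602

14.16%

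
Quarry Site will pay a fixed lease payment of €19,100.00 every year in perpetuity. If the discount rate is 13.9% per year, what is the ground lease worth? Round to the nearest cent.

€137410.07

Level perpetuity: PV = C / r = €19,100.00 / 0.139 = €137,410.07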